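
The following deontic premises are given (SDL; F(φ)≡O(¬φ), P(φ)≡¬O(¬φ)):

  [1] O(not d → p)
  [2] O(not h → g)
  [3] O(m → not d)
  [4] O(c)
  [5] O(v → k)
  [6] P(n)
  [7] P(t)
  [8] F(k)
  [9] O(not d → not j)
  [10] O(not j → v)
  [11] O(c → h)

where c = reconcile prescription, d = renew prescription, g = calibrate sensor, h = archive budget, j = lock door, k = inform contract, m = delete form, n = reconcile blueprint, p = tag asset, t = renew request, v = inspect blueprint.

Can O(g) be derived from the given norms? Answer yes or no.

No

Premise 2 is O(not h → g), but O(not h) is not derivable from the premises, so it does not yield O(g).
No other premise forces O(g). An ideal world satisfying every premise can still have g false, so O(g) is not derivable.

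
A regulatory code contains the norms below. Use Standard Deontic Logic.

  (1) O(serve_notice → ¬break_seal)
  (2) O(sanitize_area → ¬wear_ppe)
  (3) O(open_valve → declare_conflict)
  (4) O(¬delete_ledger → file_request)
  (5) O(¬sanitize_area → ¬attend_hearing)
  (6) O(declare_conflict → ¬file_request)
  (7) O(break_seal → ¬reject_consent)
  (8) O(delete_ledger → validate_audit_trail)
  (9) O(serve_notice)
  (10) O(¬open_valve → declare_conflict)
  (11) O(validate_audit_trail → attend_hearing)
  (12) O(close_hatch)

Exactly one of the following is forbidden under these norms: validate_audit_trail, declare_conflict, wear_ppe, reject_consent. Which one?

wear_ppe

Premises 3 and 10 cover both cases: O(open_valve → declare_conflict) and O(¬open_valve → declare_conflict). Since open_valve ∨ ¬open_valve is a tautology, O(declare_conflict) follows.
Premise 6 is O(declare_conflict → ¬file_request); since O(declare_conflict), deontic closure gives O(¬file_request).
Premise 4, O(¬delete_ledger → file_request), contraposes to O(¬file_request → delete_ledger); with O(¬file_request) we get O(delete_ledger).
From O(delete_ledger) and premise 8, O(delete_ledger → validate_audit_trail), we obtain O(validate_audit_trail).
Applying K to premise 11 (O(validate_audit_trail → attend_hearing)) and O(validate_audit_trail) yields O(attend_hearing).
Premise 5 is O(¬sanitize_area → ¬attend_hearing); contrapositively O(attend_hearing → sanitize_area). Since O(attend_hearing) holds, K gives O(sanitize_area).
Premise 2 is O(sanitize_area → ¬wear_ppe); since O(sanitize_area), deontic closure gives O(¬wear_ppe).
So O(¬wear_ppe) holds, i.e. wear_ppe is forbidden. None of the other listed options is forbidden under the premises.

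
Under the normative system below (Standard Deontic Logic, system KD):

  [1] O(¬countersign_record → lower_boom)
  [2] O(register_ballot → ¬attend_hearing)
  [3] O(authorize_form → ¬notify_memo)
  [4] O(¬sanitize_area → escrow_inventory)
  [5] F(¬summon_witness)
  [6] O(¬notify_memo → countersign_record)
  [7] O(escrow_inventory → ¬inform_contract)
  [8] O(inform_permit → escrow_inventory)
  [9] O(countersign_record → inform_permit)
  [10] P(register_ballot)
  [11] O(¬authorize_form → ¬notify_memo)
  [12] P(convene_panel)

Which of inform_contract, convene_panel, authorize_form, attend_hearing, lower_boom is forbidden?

inform_contract

Premises 11 and 3 cover both cases: O(¬authorize_form → ¬notify_memo) and O(authorize_form → ¬notify_memo). Since ¬authorize_form ∨ authorize_form is a tautology, O(¬notify_memo) follows.
From O(¬notify_memo) and premise 6, O(¬notify_memo → countersign_record), we obtain O(countersign_record).
With premise 9, O(countersign_record → inform_permit), the K-axiom yields O(inform_permit).
Premise 8 is O(inform_permit → escrow_inventory); since O(inform_permit), deontic closure gives O(escrow_inventory).
Premise 7 is O(escrow_inventory → ¬inform_contract); since O(escrow_inventory), deontic closure gives O(¬inform_contract).
So O(¬inform_contract) holds, i.e. inform_contract is forbidden. None of the other listed options is forbidden under the premises.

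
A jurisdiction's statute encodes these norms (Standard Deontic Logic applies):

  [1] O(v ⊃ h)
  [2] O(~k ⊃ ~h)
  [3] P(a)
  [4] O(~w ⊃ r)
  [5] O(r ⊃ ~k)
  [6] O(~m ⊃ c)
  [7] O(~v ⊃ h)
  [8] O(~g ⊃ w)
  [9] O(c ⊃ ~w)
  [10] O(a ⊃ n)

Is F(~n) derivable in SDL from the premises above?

Premise 10 is O(a ⊃ n), but O(a) is not derivable from the premises (the permission P(a) asserts only ~O(~a), not O(a)), so it does not yield O(n).
No other premise forces O(n). An ideal world satisfying every premise can still have ~n true, so F(~n) is not derivable.

No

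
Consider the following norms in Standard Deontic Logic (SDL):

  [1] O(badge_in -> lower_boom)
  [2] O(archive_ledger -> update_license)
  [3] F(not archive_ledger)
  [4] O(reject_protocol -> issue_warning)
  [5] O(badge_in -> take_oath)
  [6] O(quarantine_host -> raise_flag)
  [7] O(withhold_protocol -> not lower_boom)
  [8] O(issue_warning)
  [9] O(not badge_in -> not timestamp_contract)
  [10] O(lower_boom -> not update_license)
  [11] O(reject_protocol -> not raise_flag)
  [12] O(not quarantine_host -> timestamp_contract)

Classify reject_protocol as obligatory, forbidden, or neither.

Forbidden

Premise 3 is F(not archive_ledger), i.e. O(archive_ledger).
From O(archive_ledger) and premise 2, O(archive_ledger -> update_license), we obtain O(update_license).
Premise 10 is O(lower_boom -> not update_license); contrapositively O(update_license -> not lower_boom). Since O(update_license) holds, K gives O(not lower_boom).
Premise 1, O(badge_in -> lower_boom), contraposes to O(not lower_boom -> not badge_in); with O(not lower_boom) we get O(not badge_in).
From O(not badge_in) and premise 9, O(not badge_in -> not timestamp_contract), we obtain O(not timestamp_contract).
The contrapositive of premise 12 (O(not quarantine_host -> timestamp_contract)) is O(not timestamp_contract -> quarantine_host), and O(not timestamp_contract) is already established, so O(quarantine_host).
Premise 6 is O(quarantine_host -> raise_flag); since O(quarantine_host), deontic closure gives O(raise_flag).
Premise 11 is O(reject_protocol -> not raise_flag); contrapositively O(raise_flag -> not reject_protocol). Since O(raise_flag) holds, K gives O(not reject_protocol).
Premises 4, 5, 7, 8 do not contribute to this derivation.
Thus O(not reject_protocol), which is F(reject_protocol): reject_protocol is forbidden.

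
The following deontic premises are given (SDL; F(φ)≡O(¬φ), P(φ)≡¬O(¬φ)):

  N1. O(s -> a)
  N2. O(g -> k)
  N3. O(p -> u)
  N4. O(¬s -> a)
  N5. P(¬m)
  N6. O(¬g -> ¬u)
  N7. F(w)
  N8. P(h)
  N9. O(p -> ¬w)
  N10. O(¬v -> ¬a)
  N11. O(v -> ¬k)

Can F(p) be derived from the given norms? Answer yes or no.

Yes

By case analysis on s: premise 1 gives O(s -> a) and premise 4 gives O(¬s -> a), so O(a) either way.
Premise 10 is O(¬v -> ¬a); contrapositively O(a -> v). Since O(a) holds, K gives O(v).
With premise 11, O(v -> ¬k), the K-axiom yields O(¬k).
The contrapositive of premise 2 (O(g -> k)) is O(¬k -> ¬g), and O(¬k) is already established, so O(¬g).
Premise 6 is O(¬g -> ¬u); since O(¬g), deontic closure gives O(¬u).
Premise 3, O(p -> u), contraposes to O(¬u -> ¬p); with O(¬u) we get O(¬p).
Premises 5, 7, 8, 9 do not contribute to this derivation.
So O(¬p) holds, i.e. F(p). The claim follows.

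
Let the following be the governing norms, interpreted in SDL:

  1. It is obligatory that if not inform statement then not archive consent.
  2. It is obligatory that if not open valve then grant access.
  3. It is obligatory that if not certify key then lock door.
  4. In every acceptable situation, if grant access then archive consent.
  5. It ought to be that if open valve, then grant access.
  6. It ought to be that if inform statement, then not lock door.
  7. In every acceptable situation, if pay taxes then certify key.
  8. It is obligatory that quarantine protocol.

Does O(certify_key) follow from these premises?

Yes

Premises 2 and 5 are O(¬open_valve → grant_access) and O(open_valve → grant_access); every ideal world satisfies ¬open_valve or open_valve, so in either case grant_access holds — hence O(grant_access).
Premise 4 is O(grant_access → archive_consent); since O(grant_access), deontic closure gives O(archive_consent).
Premise 1, O(¬inform_statement → ¬archive_consent), contraposes to O(archive_consent → inform_statement); with O(archive_consent) we get O(inform_statement).
Premise 6 is O(inform_statement → ¬lock_door); since O(inform_statement), deontic closure gives O(¬lock_door).
Premise 3, O(¬certify_key → lock_door), contraposes to O(¬lock_door → certify_key); with O(¬lock_door) we get O(certify_key).
Premises 7, 8 do not contribute to this derivation.
So O(certify_key) follows.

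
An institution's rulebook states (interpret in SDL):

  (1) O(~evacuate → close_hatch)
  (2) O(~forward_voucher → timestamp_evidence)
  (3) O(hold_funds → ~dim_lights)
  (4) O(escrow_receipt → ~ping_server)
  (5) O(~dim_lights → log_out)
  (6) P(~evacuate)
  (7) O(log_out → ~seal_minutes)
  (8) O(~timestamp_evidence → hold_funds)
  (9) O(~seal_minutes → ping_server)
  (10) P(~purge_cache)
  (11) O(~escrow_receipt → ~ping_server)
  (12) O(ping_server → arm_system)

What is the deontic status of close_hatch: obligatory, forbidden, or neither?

Neither

Premise 1 is O(~evacuate → close_hatch), but O(~evacuate) is not derivable from the premises (the permission P(~evacuate) asserts only ~O(evacuate), not O(~evacuate)), so it does not yield O(close_hatch).
No premise or chain of K-axiom applications forces O(close_hatch), and none forces O(~close_hatch). So close_hatch is neither obligatory nor forbidden under these norms.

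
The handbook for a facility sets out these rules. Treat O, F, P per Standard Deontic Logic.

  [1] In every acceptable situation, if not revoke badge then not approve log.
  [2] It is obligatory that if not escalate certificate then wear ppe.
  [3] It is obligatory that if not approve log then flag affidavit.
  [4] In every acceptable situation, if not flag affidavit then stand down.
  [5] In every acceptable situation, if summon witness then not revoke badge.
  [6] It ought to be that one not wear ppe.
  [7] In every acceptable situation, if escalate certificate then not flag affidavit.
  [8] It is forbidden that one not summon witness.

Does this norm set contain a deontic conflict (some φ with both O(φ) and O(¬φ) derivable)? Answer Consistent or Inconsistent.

Premise 8, F(¬summon_witness), is equivalent to O(summon_witness).
Premise 5 is O(summon_witness → ¬revoke_badge); since O(summon_witness), deontic closure gives O(¬revoke_badge).
From O(¬revoke_badge) and premise 1, O(¬revoke_badge → ¬approve_log), we obtain O(¬approve_log).
Applying K to premise 3 (O(¬approve_log → flag_affidavit)) and O(¬approve_log) yields O(flag_affidavit).
The contrapositive of premise 7 (O(escalate_certificate → ¬flag_affidavit)) is O(flag_affidavit → ¬escalate_certificate), and O(flag_affidavit) is already established, so O(¬escalate_certificate).
Applying K to premise 2 (O(¬escalate_certificate → wear_ppe)) and O(¬escalate_certificate) yields O(wear_ppe).
However, premise 6 gives O(¬wear_ppe).
We now have both O(wear_ppe) and O(¬wear_ppe) — wear_ppe is simultaneously obligatory and forbidden, violating the D-axiom.

Inconsistent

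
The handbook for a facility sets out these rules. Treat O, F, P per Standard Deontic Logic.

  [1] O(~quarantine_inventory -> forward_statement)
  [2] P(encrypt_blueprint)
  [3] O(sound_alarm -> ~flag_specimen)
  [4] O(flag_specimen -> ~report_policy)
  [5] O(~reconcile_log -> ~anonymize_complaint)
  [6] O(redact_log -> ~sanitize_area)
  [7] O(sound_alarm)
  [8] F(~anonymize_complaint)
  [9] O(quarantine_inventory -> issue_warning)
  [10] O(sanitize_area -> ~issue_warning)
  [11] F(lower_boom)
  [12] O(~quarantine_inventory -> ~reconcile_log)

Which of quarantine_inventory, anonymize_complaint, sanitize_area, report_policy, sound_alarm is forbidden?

F(~anonymize_complaint) at premise 8 means O(anonymize_complaint).
The contrapositive of premise 5 (O(~reconcile_log -> ~anonymize_complaint)) is O(anonymize_complaint -> reconcile_log), and O(anonymize_complaint) is already established, so O(reconcile_log).
Premise 12 is O(~quarantine_inventory -> ~reconcile_log); contrapositively O(reconcile_log -> quarantine_inventory). Since O(reconcile_log) holds, K gives O(quarantine_inventory).
Applying K to premise 9 (O(quarantine_inventory -> issue_warning)) and O(quarantine_inventory) yields O(issue_warning).
Premise 10 is O(sanitize_area -> ~issue_warning); contrapositively O(issue_warning -> ~sanitize_area). Since O(issue_warning) holds, K gives O(~sanitize_area).
So O(~sanitize_area) holds, i.e. sanitize_area is forbidden. None of the other listed options is forbidden under the premises.

sanitize_area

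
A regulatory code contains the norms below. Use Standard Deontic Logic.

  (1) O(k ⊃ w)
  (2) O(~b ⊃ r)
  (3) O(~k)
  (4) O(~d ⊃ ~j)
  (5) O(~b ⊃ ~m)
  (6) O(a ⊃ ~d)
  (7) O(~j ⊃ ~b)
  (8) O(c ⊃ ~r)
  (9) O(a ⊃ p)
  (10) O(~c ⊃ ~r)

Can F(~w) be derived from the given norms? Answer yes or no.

No

Premise 1 is O(k ⊃ w), but O(k) is not derivable from the premises, so it does not yield O(w).
No other premise forces O(w). An ideal world satisfying every premise can still have ~w true, so F(~w) is not derivable.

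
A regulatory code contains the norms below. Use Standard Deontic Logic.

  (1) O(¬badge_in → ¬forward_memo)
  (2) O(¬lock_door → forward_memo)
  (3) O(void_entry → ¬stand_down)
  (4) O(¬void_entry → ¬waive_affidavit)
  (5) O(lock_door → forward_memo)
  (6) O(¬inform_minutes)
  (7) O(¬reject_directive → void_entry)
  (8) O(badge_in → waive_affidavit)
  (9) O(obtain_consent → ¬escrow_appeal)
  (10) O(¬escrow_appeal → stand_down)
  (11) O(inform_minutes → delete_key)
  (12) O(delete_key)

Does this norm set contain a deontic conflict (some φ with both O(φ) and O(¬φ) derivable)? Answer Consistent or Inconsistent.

Premise 11 is O(inform_minutes → delete_key); even if O(delete_key) held, inferring O(inform_minutes) would be affirming the consequent — invalid.
So O(inform_minutes) is not derivable, and the apparent clash with O(¬inform_minutes) does not arise.
A world satisfying every obligation exists (e.g. badge_in=true, delete_key=true, escrow_appeal=true, forward_memo=true, inform_minutes=false, lock_door=false, obtain_consent=false, reject_directive=false, stand_down=false, void_entry=true, waive_affidavit=true); no atom is both obligatory and forbidden, so the set is consistent.

Consistent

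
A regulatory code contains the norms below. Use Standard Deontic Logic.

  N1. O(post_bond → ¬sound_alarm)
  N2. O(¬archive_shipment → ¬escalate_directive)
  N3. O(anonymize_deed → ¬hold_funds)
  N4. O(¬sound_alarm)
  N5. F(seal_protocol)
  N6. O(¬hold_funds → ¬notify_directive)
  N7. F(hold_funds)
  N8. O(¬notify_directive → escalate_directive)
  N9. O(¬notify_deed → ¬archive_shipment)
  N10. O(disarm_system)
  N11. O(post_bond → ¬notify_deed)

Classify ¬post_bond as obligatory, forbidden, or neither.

F(hold_funds) at premise 7 means O(¬hold_funds).
Applying K to premise 6 (O(¬hold_funds → ¬notify_directive)) and O(¬hold_funds) yields O(¬notify_directive).
With premise 8, O(¬notify_directive → escalate_directive), the K-axiom yields O(escalate_directive).
Premise 2, O(¬archive_shipment → ¬escalate_directive), contraposes to O(escalate_directive → archive_shipment); with O(escalate_directive) we get O(archive_shipment).
Premise 9 is O(¬notify_deed → ¬archive_shipment); contrapositively O(archive_shipment → notify_deed). Since O(archive_shipment) holds, K gives O(notify_deed).
Premise 11 is O(post_bond → ¬notify_deed); contrapositively O(notify_deed → ¬post_bond). Since O(notify_deed) holds, K gives O(¬post_bond).
Premises 1, 3, 4, 5, 10 do not contribute to this derivation.
Hence ¬post_bond is obligatory.

Obligatory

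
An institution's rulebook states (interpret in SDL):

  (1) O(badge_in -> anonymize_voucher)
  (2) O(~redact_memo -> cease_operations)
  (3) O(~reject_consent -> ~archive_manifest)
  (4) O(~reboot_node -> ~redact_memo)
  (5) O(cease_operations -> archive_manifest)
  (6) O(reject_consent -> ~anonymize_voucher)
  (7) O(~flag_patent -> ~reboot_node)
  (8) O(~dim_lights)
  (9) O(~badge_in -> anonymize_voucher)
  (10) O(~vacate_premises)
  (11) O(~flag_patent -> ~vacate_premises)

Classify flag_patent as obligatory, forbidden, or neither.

By case analysis on badge_in: premise 1 gives O(badge_in -> anonymize_voucher) and premise 9 gives O(~badge_in -> anonymize_voucher), so O(anonymize_voucher) either way.
Premise 6 is O(reject_consent -> ~anonymize_voucher); contrapositively O(anonymize_voucher -> ~reject_consent). Since O(anonymize_voucher) holds, K gives O(~reject_consent).
Applying K to premise 3 (O(~reject_consent -> ~archive_manifest)) and O(~reject_consent) yields O(~archive_manifest).
Premise 5 is O(cease_operations -> archive_manifest); contrapositively O(~archive_manifest -> ~cease_operations). Since O(~archive_manifest) holds, K gives O(~cease_operations).
Premise 2 is O(~redact_memo -> cease_operations); contrapositively O(~cease_operations -> redact_memo). Since O(~cease_operations) holds, K gives O(redact_memo).
Premise 4 is O(~reboot_node -> ~redact_memo); contrapositively O(redact_memo -> reboot_node). Since O(redact_memo) holds, K gives O(reboot_node).
Premise 7 is O(~flag_patent -> ~reboot_node); contrapositively O(reboot_node -> flag_patent). Since O(reboot_node) holds, K gives O(flag_patent).
Premises 8, 10, 11 do not contribute to this derivation.
Hence flag_patent is obligatory.

Obligatory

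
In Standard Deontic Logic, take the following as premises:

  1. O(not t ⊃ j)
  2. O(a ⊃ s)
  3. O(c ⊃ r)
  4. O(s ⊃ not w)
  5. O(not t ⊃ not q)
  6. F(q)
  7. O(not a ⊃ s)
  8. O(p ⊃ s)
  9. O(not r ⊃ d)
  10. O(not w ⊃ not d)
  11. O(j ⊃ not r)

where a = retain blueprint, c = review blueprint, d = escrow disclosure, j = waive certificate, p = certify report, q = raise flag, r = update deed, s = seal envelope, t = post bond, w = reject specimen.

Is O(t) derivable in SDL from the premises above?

By case analysis on not a: premise 7 gives O(not a ⊃ s) and premise 2 gives O(a ⊃ s), so O(s) either way.
With premise 4, O(s ⊃ not w), the K-axiom yields O(not w).
From O(not w) and premise 10, O(not w ⊃ not d), we obtain O(not d).
Premise 9 is O(not r ⊃ d); contrapositively O(not d ⊃ r). Since O(not d) holds, K gives O(r).
Premise 11, O(j ⊃ not r), contraposes to O(r ⊃ not j); with O(r) we get O(not j).
Premise 1 is O(not t ⊃ j); contrapositively O(not j ⊃ t). Since O(not j) holds, K gives O(t).
Premises 3, 5, 6, 8 do not contribute to this derivation.
So O(t) follows.

Yes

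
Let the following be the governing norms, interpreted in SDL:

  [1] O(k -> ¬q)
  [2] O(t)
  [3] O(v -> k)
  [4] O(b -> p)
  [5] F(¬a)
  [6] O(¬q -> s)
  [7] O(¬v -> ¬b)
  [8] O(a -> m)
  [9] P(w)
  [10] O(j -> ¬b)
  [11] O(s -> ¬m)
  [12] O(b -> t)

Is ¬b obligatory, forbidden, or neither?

Premise 5, F(¬a), is equivalent to O(a).
Premise 8 is O(a -> m); since O(a), deontic closure gives O(m).
Premise 11 is O(s -> ¬m); contrapositively O(m -> ¬s). Since O(m) holds, K gives O(¬s).
Premise 6 is O(¬q -> s); contrapositively O(¬s -> q). Since O(¬s) holds, K gives O(q).
The contrapositive of premise 1 (O(k -> ¬q)) is O(q -> ¬k), and O(q) is already established, so O(¬k).
Premise 3 is O(v -> k); contrapositively O(¬k -> ¬v). Since O(¬k) holds, K gives O(¬v).
From O(¬v) and premise 7, O(¬v -> ¬b), we obtain O(¬b).
Premises 2, 4, 9, 10, 12 do not contribute to this derivation.
Hence ¬b is obligatory.

Obligatory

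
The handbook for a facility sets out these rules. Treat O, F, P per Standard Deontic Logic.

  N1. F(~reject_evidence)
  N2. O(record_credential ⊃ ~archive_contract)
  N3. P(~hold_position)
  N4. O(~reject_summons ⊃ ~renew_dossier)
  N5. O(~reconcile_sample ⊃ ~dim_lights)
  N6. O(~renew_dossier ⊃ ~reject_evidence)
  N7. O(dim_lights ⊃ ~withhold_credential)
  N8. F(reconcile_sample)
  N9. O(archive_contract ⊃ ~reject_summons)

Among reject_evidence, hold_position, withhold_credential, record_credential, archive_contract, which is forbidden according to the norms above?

archive_contract

Premise 1, F(~reject_evidence), is equivalent to O(reject_evidence).
The contrapositive of premise 6 (O(~renew_dossier ⊃ ~reject_evidence)) is O(reject_evidence ⊃ renew_dossier), and O(reject_evidence) is already established, so O(renew_dossier).
Premise 4 is O(~reject_summons ⊃ ~renew_dossier); contrapositively O(renew_dossier ⊃ reject_summons). Since O(renew_dossier) holds, K gives O(reject_summons).
Premise 9 is O(archive_contract ⊃ ~reject_summons); contrapositively O(reject_summons ⊃ ~archive_contract). Since O(reject_summons) holds, K gives O(~archive_contract).
So O(~archive_contract) holds, i.e. archive_contract is forbidden. None of the other listed options is forbidden under the premises.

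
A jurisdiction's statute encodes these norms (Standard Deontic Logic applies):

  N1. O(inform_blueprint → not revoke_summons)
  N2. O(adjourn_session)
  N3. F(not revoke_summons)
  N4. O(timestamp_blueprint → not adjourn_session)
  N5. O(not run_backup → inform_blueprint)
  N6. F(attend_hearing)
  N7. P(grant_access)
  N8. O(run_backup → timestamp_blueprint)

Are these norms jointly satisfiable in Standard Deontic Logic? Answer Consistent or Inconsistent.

Premise 2 gives O(adjourn_session).
Premise 4, O(timestamp_blueprint → not adjourn_session), contraposes to O(adjourn_session → not timestamp_blueprint); with O(adjourn_session) we get O(not timestamp_blueprint).
Premise 8 is O(run_backup → timestamp_blueprint); contrapositively O(not timestamp_blueprint → not run_backup). Since O(not timestamp_blueprint) holds, K gives O(not run_backup).
From O(not run_backup) and premise 5, O(not run_backup → inform_blueprint), we obtain O(inform_blueprint).
From O(inform_blueprint) and premise 1, O(inform_blueprint → not revoke_summons), we obtain O(not revoke_summons).
However, F(not revoke_summons) at premise 3 amounts to O(revoke_summons).
We now have both O(not revoke_summons) and O(revoke_summons) — revoke_summons is simultaneously obligatory and forbidden, violating the D-axiom.

Inconsistent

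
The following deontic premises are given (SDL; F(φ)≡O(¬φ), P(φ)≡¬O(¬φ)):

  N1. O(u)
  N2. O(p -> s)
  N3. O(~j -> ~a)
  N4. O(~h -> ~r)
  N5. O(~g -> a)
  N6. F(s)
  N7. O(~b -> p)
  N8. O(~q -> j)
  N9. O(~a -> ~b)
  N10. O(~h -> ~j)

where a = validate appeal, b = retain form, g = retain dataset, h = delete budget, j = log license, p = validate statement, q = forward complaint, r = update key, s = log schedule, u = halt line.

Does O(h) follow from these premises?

Yes

F(s) at premise 6 means O(~s).
Premise 2 is O(p -> s); contrapositively O(~s -> ~p). Since O(~s) holds, K gives O(~p).
Premise 7 is O(~b -> p); contrapositively O(~p -> b). Since O(~p) holds, K gives O(b).
The contrapositive of premise 9 (O(~a -> ~b)) is O(b -> a), and O(b) is already established, so O(a).
The contrapositive of premise 3 (O(~j -> ~a)) is O(a -> j), and O(a) is already established, so O(j).
The contrapositive of premise 10 (O(~h -> ~j)) is O(j -> h), and O(j) is already established, so O(h).
Premises 1, 4, 5, 8 do not contribute to this derivation.
So O(h) follows.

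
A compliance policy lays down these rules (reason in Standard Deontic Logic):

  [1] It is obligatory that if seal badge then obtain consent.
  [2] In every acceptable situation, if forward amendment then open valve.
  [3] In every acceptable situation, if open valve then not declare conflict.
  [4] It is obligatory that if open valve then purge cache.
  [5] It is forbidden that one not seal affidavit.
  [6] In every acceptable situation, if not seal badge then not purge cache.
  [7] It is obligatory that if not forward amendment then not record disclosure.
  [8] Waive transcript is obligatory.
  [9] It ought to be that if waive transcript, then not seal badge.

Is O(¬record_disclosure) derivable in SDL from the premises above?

Yes

Premise 8 gives O(waive_transcript).
Applying K to premise 9 (O(waive_transcript → ¬seal_badge)) and O(waive_transcript) yields O(¬seal_badge).
With premise 6, O(¬seal_badge → ¬purge_cache), the K-axiom yields O(¬purge_cache).
Premise 4 is O(open_valve → purge_cache); contrapositively O(¬purge_cache → ¬open_valve). Since O(¬purge_cache) holds, K gives O(¬open_valve).
Premise 2, O(forward_amendment → open_valve), contraposes to O(¬open_valve → ¬forward_amendment); with O(¬open_valve) we get O(¬forward_amendment).
From O(¬forward_amendment) and premise 7, O(¬forward_amendment → ¬record_disclosure), we obtain O(¬record_disclosure).
Premises 1, 3, 5 do not contribute to this derivation.
So O(¬record_disclosure) follows.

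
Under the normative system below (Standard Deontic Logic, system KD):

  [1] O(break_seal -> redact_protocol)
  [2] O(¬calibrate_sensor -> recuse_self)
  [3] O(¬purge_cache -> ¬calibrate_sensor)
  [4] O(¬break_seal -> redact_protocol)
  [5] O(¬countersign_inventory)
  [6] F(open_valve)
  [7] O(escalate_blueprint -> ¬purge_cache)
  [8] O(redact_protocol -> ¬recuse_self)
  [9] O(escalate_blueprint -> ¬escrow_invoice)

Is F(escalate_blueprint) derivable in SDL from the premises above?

By case analysis on ¬break_seal: premise 4 gives O(¬break_seal -> redact_protocol) and premise 1 gives O(break_seal -> redact_protocol), so O(redact_protocol) either way.
Applying K to premise 8 (O(redact_protocol -> ¬recuse_self)) and O(redact_protocol) yields O(¬recuse_self).
Premise 2, O(¬calibrate_sensor -> recuse_self), contraposes to O(¬recuse_self -> calibrate_sensor); with O(¬recuse_self) we get O(calibrate_sensor).
Premise 3, O(¬purge_cache -> ¬calibrate_sensor), contraposes to O(calibrate_sensor -> purge_cache); with O(calibrate_sensor) we get O(purge_cache).
Premise 7 is O(escalate_blueprint -> ¬purge_cache); contrapositively O(purge_cache -> ¬escalate_blueprint). Since O(purge_cache) holds, K gives O(¬escalate_blueprint).
Premises 5, 6, 9 do not contribute to this derivation.
So O(¬escalate_blueprint) holds, i.e. F(escalate_blueprint). The claim follows.

Yes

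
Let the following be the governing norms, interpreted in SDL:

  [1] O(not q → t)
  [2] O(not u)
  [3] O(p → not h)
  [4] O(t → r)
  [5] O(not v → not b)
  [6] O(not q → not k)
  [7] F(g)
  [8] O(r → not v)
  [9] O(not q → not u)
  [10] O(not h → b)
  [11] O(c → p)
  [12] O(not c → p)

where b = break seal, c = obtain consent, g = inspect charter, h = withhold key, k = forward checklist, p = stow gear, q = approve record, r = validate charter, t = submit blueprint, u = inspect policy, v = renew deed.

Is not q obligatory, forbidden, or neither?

Forbidden

Premises 11 and 12 cover both cases: O(c → p) and O(not c → p). Since c ∨ not c is a tautology, O(p) follows.
Applying K to premise 3 (O(p → not h)) and O(p) yields O(not h).
From O(not h) and premise 10, O(not h → b), we obtain O(b).
The contrapositive of premise 5 (O(not v → not b)) is O(b → v), and O(b) is already established, so O(v).
Premise 8 is O(r → not v); contrapositively O(v → not r). Since O(v) holds, K gives O(not r).
The contrapositive of premise 4 (O(t → r)) is O(not r → not t), and O(not r) is already established, so O(not t).
The contrapositive of premise 1 (O(not q → t)) is O(not t → q), and O(not t) is already established, so O(q).
Premises 2, 6, 7, 9 do not contribute to this derivation.
Thus O(q), which is F(not q): not q is forbidden.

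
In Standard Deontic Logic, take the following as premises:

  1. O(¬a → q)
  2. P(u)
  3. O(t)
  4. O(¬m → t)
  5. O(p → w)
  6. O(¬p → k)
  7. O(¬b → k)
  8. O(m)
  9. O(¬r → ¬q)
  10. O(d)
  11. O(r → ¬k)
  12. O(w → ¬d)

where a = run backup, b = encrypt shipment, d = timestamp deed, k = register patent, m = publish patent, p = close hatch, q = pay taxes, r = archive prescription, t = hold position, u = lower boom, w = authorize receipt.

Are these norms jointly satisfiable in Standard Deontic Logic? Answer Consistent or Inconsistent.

Consistent

Premise 4 is O(¬m → t); even if O(t) held, inferring O(¬m) would be affirming the consequent — invalid.
So O(¬m) is not derivable, and the apparent clash with O(m) does not arise.
A world satisfying every obligation exists (e.g. a=true, b=false, d=true, k=true, m=true, p=false, q=false, r=false, t=true, u=false, w=false); no atom is both obligatory and forbidden, so the set is consistent.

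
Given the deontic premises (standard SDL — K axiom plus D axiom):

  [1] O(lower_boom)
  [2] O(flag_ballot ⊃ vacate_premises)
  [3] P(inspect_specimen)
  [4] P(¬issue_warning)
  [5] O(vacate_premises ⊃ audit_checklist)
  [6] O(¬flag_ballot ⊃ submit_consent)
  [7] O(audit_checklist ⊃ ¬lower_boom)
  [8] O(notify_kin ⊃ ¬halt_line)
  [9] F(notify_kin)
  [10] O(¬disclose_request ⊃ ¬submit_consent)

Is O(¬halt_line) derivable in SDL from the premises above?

Premise 8 is O(notify_kin ⊃ ¬halt_line), but O(notify_kin) is not derivable from the premises, so it does not yield O(¬halt_line).
No other premise forces O(¬halt_line). An ideal world satisfying every premise can still have ¬halt_line false, so O(¬halt_line) is not derivable.

No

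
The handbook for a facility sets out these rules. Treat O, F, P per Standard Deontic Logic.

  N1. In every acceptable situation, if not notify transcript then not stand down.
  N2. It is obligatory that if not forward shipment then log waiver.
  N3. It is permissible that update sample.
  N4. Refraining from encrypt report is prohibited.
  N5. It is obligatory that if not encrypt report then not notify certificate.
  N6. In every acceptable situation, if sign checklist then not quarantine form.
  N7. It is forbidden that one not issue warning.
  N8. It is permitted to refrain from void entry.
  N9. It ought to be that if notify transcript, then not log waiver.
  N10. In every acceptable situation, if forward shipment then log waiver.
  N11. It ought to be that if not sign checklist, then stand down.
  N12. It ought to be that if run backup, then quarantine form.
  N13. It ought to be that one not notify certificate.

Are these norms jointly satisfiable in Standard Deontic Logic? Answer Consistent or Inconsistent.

Consistent

Premise 5 is O(¬encrypt_report → ¬notify_certificate); even if O(¬notify_certificate) held, inferring O(¬encrypt_report) would be affirming the consequent — invalid.
So O(¬encrypt_report) is not derivable, and the apparent clash with O(encrypt_report) does not arise.
A world satisfying every obligation exists (e.g. encrypt_report=true, forward_shipment=false, issue_warning=true, log_waiver=true, notify_certificate=false, notify_transcript=false, quarantine_form=false, run_backup=false, sign_checklist=true, stand_down=false, update_sample=false, void_entry=false); no atom is both obligatory and forbidden, so the set is consistent.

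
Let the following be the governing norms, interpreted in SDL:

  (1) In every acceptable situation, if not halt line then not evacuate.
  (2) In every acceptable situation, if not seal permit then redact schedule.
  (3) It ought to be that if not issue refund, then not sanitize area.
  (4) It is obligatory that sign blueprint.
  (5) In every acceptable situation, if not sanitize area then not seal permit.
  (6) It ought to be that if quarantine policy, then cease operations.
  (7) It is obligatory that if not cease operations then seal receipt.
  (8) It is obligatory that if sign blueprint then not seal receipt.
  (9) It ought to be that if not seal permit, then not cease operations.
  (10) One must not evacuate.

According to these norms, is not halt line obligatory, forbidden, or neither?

Premise 1 is O(¬halt_line → ¬evacuate); even if O(¬evacuate) held, inferring O(¬halt_line) would be affirming the consequent — invalid.
No premise or chain of K-axiom applications forces O(¬halt_line), and none forces O(halt_line). So ¬halt_line is neither obligatory nor forbidden under these norms.

Neither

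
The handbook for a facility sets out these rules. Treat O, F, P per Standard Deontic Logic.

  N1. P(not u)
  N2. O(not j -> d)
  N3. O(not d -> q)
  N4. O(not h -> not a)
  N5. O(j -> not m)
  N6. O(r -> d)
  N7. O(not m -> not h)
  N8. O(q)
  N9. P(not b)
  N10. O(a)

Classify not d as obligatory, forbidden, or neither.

Premise 10 states O(a) outright.
Premise 4 is O(not h -> not a); contrapositively O(a -> h). Since O(a) holds, K gives O(h).
Premise 7 is O(not m -> not h); contrapositively O(h -> m). Since O(h) holds, K gives O(m).
The contrapositive of premise 5 (O(j -> not m)) is O(m -> not j), and O(m) is already established, so O(not j).
Applying K to premise 2 (O(not j -> d)) and O(not j) yields O(d).
Premises 1, 3, 6, 8, 9 do not contribute to this derivation.
Thus O(d), which is F(not d): not d is forbidden.

Forbidden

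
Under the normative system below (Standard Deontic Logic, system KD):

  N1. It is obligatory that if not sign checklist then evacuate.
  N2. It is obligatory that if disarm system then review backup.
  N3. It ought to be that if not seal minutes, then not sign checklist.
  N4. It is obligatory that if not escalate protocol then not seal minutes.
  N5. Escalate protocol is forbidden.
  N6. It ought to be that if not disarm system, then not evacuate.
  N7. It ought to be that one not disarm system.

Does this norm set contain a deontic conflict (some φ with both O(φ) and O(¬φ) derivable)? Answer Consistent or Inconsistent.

Inconsistent

Premise 7 states O(¬disarm_system) outright.
Premise 6 is O(¬disarm_system → ¬evacuate); since O(¬disarm_system), deontic closure gives O(¬evacuate).
The contrapositive of premise 1 (O(¬sign_checklist → evacuate)) is O(¬evacuate → sign_checklist), and O(¬evacuate) is already established, so O(sign_checklist).
Premise 3 is O(¬seal_minutes → ¬sign_checklist); contrapositively O(sign_checklist → seal_minutes). Since O(sign_checklist) holds, K gives O(seal_minutes).
Premise 4, O(¬escalate_protocol → ¬seal_minutes), contraposes to O(seal_minutes → escalate_protocol); with O(seal_minutes) we get O(escalate_protocol).
But premise 5, F(escalate_protocol), means O(¬escalate_protocol).
We now have both O(escalate_protocol) and O(¬escalate_protocol) — escalate_protocol is simultaneously obligatory and forbidden, violating the D-axiom.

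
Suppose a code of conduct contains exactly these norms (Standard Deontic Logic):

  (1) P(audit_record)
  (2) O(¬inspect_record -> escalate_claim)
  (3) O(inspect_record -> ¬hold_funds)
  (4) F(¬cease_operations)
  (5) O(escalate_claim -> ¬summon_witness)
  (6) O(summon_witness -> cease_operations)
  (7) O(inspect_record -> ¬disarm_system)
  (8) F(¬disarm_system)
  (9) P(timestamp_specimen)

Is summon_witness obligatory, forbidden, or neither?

Forbidden

Premise 8 is F(¬disarm_system), i.e. O(disarm_system).
The contrapositive of premise 7 (O(inspect_record -> ¬disarm_system)) is O(disarm_system -> ¬inspect_record), and O(disarm_system) is already established, so O(¬inspect_record).
Premise 2 is O(¬inspect_record -> escalate_claim); since O(¬inspect_record), deontic closure gives O(escalate_claim).
From O(escalate_claim) and premise 5, O(escalate_claim -> ¬summon_witness), we obtain O(¬summon_witness).
Premises 1, 3, 4, 6, 9 do not contribute to this derivation.
Thus O(¬summon_witness), which is F(summon_witness): summon_witness is forbidden.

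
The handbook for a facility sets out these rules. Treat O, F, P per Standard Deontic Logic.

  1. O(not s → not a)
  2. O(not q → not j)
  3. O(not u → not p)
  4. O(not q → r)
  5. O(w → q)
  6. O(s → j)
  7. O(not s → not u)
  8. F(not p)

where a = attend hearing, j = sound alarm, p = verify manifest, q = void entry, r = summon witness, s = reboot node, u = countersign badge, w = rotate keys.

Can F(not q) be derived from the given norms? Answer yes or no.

Premise 8, F(not p), is equivalent to O(p).
The contrapositive of premise 3 (O(not u → not p)) is O(p → u), and O(p) is already established, so O(u).
Premise 7, O(not s → not u), contraposes to O(u → s); with O(u) we get O(s).
With premise 6, O(s → j), the K-axiom yields O(j).
Premise 2 is O(not q → not j); contrapositively O(j → q). Since O(j) holds, K gives O(q).
Premises 1, 4, 5 do not contribute to this derivation.
So O(q) holds, i.e. F(not q). The claim follows.

Yes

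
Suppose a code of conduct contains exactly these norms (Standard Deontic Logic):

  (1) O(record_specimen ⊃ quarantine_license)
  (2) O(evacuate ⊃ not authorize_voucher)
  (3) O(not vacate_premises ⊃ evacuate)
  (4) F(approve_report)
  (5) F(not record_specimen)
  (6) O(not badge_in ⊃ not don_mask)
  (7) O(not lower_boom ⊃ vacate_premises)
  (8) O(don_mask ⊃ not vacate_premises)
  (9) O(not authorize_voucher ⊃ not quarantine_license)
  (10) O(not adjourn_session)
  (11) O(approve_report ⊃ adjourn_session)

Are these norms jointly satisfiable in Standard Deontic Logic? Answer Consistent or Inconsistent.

Premise 11 is O(approve_report ⊃ adjourn_session), but O(approve_report) is not derivable from the premises, so it does not yield O(adjourn_session).
So O(adjourn_session) is not derivable, and the apparent clash with O(not adjourn_session) does not arise.
A world satisfying every obligation exists (e.g. adjourn_session=false, approve_report=false, authorize_voucher=true, badge_in=false, don_mask=false, evacuate=false, lower_boom=false, quarantine_license=true, record_specimen=true, vacate_premises=true); no atom is both obligatory and forbidden, so the set is consistent.

Consistent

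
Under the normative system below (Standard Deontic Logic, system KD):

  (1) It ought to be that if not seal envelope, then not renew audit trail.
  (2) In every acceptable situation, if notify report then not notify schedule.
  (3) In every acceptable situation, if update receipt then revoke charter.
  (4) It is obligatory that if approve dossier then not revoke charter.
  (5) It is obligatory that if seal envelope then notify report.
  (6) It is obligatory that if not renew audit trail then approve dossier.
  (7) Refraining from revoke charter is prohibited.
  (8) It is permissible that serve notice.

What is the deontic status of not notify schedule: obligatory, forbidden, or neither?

Premise 7, F(¬revoke_charter), is equivalent to O(revoke_charter).
Premise 4, O(approve_dossier → ¬revoke_charter), contraposes to O(revoke_charter → ¬approve_dossier); with O(revoke_charter) we get O(¬approve_dossier).
Premise 6, O(¬renew_audit_trail → approve_dossier), contraposes to O(¬approve_dossier → renew_audit_trail); with O(¬approve_dossier) we get O(renew_audit_trail).
The contrapositive of premise 1 (O(¬seal_envelope → ¬renew_audit_trail)) is O(renew_audit_trail → seal_envelope), and O(renew_audit_trail) is already established, so O(seal_envelope).
From O(seal_envelope) and premise 5, O(seal_envelope → notify_report), we obtain O(notify_report).
Applying K to premise 2 (O(notify_report → ¬notify_schedule)) and O(notify_report) yields O(¬notify_schedule).
Premises 3, 8 do not contribute to this derivation.
Hence ¬notify_schedule is obligatory.

Obligatory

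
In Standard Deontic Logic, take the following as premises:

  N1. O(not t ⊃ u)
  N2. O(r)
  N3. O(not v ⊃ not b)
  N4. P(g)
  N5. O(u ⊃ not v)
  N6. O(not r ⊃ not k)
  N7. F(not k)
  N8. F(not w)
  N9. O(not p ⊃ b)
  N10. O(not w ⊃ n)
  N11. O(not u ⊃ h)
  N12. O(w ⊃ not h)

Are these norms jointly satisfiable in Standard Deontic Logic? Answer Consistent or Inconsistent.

Premise 6 is O(not r ⊃ not k), but O(not r) is not derivable from the premises, so it does not yield O(not k).
So O(not k) is not derivable, and the apparent clash with O(k) does not arise.
A world satisfying every obligation exists (e.g. b=false, g=false, h=false, k=true, n=false, p=true, r=true, t=false, u=true, v=false, w=true); no atom is both obligatory and forbidden, so the set is consistent.

Consistent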